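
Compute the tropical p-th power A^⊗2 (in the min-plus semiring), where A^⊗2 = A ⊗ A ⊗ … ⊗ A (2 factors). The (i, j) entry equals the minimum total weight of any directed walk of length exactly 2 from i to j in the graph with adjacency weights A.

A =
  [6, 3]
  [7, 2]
A^⊗2 =
  [10, 5]
  [9, 4]

Each entry (A^⊗2)_ij equals the minimum over all length-2 walks i = v_0 → v_1 → … → v_2 = j of Σ_t A[v_t][v_{t+1}]. For example, for (i, j) = (0, 1) we minimise over 2 possible intermediate vertex sequences; the minimum is 5, attained along the walk 0 → 1 → 1.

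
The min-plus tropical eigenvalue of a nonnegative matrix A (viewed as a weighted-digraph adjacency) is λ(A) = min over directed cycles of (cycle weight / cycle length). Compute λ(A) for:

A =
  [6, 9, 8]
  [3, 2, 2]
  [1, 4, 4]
λ(A) = 2

Enumerate directed cycles and compute their means (weight / length). Sample:
  cycle 0 → 0: weight = 6, length = 1, mean = 6/1 ≈ 6.000
  cycle 1 → 1: weight = 2, length = 1, mean = 2/1 ≈ 2.000
  cycle 2 → 2: weight = 4, length = 1, mean = 4/1 ≈ 4.000
  cycle 0 → 1 → 0: weight = 12, length = 2, mean = 12/2 ≈ 6.000
  cycle 0 → 2 → 0: weight = 9, length = 2, mean = 9/2 ≈ 4.500
  cycle 1 → 0 → 1: weight = 12, length = 2, mean = 12/2 ≈ 6.000
Minimum mean = 2.000, attained e.g. along the cycle 1 → 1 with weight 2 and length 1. So λ(A) = 2/1 = 2.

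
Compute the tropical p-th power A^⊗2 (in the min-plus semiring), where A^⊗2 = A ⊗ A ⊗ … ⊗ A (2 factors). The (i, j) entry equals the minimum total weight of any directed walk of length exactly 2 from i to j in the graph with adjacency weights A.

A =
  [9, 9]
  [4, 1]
A^⊗2 =
  [13, 10]
  [5, 2]

Each entry (A^⊗2)_ij equals the minimum over all length-2 walks i = v_0 → v_1 → … → v_2 = j of Σ_t A[v_t][v_{t+1}]. For example, for (i, j) = (0, 1) we minimise over 2 possible intermediate vertex sequences; the minimum is 10, attained along the walk 0 → 1 → 1.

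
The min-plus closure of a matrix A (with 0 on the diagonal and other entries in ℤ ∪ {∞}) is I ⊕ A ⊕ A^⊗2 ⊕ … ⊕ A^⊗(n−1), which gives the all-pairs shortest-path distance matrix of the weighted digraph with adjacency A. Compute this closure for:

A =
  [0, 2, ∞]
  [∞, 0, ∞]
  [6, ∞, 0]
Closure =
  [0, 2, ∞]
  [∞, 0, ∞]
  [6, 8, 0]

This is the Floyd-Warshall all-pairs shortest-path computation. For each intermediate vertex k = 0, 1, …, 2, update dist[i][j] ← min(dist[i][j], dist[i][k] + dist[k][j]). The final matrix gives, for each (i, j), the minimum total weight of any directed path from i to j (possibly empty when i = j).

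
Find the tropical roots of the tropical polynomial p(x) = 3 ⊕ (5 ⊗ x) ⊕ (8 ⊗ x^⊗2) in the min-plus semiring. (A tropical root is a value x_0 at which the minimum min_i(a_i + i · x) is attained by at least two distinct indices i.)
Roots: {-3, -2}

Each tropical root is a break point of the lower envelope of the lines y = a_i + i · x (there are 3 lines, with slopes 0, 1, ..., 2). Only the lines that attain the minimum somewhere contribute to roots; other lines are dominated. Here the surviving (envelope) indices are i = 2, i = 1, i = 0.
Intersections between consecutive envelope lines give the roots: for adjacent envelope indices i < j the intersection is x = (a_i − a_j) / (j − i). Reading off the sorted break points: {-3, -2}.
Verification: at each break x_0, at least two indices attain the minimum of min_i(a_i + i · x_0).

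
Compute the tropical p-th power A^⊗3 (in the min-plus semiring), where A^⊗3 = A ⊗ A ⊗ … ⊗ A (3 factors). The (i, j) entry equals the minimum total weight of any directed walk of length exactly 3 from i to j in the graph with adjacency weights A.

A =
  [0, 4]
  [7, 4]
A^⊗3 =
  [0, 4]
  [7, 11]

Each entry (A^⊗3)_ij equals the minimum over all length-3 walks i = v_0 → v_1 → … → v_3 = j of Σ_t A[v_t][v_{t+1}]. For example, for (i, j) = (0, 1) we minimise over 4 possible intermediate vertex sequences; the minimum is 4, attained along the walk 0 → 0 → 0 → 1.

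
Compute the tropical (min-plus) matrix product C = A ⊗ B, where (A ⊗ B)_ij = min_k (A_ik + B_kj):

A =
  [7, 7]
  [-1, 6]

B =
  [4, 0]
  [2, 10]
A ⊗ B =
  [9, 7]
  [3, -1]

Apply the min-plus product entry-by-entry:
  C[0][0] = min over k of (A[0][0] + B[0][0] = 7 + 4 = 11, A[0][1] + B[1][0] = 7 + 2 = 9) = 9 (attained at k = 1)
  C[0][1] = min over k of (A[0][0] + B[0][1] = 7 + 0 = 7, A[0][1] + B[1][1] = 7 + 10 = 17) = 7 (attained at k = 0)
  C[1][0] = min over k of (A[1][0] + B[0][0] = -1 + 4 = 3, A[1][1] + B[1][0] = 6 + 2 = 8) = 3 (attained at k = 0)
  C[1][1] = min over k of (A[1][0] + B[0][1] = -1 + 0 = -1, A[1][1] + B[1][1] = 6 + 10 = 16) = -1 (attained at k = 0)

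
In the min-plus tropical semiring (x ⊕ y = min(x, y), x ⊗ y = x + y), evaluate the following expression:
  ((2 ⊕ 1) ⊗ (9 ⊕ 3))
((2 ⊕ 1) ⊗ (9 ⊕ 3)) = 4

Expand innermost to outermost. Recall ⊕ takes the minimum of its arguments and ⊗ takes their sum. Working out the expression ((2 ⊕ 1) ⊗ (9 ⊕ 3)) gives 4.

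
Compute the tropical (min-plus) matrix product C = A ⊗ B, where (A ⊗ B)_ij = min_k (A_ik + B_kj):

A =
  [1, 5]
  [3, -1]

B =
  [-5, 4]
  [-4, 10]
A ⊗ B =
  [-4, 5]
  [-5, 7]

Apply the min-plus product entry-by-entry:
  C[0][0] = min over k of (A[0][0] + B[0][0] = 1 + -5 = -4, A[0][1] + B[1][0] = 5 + -4 = 1) = -4 (attained at k = 0)
  C[0][1] = min over k of (A[0][0] + B[0][1] = 1 + 4 = 5, A[0][1] + B[1][1] = 5 + 10 = 15) = 5 (attained at k = 0)
  C[1][0] = min over k of (A[1][0] + B[0][0] = 3 + -5 = -2, A[1][1] + B[1][0] = -1 + -4 = -5) = -5 (attained at k = 1)
  C[1][1] = min over k of (A[1][0] + B[0][1] = 3 + 4 = 7, A[1][1] + B[1][1] = -1 + 10 = 9) = 7 (attained at k = 0)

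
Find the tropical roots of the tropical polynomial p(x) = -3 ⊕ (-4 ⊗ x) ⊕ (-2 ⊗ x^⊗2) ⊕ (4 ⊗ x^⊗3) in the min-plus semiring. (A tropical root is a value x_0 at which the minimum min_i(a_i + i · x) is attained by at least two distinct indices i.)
Roots: {-6, -2, 1}

Each tropical root is a break point of the lower envelope of the lines y = a_i + i · x (there are 4 lines, with slopes 0, 1, ..., 3). Only the lines that attain the minimum somewhere contribute to roots; other lines are dominated. Here the surviving (envelope) indices are i = 3, i = 2, i = 1, i = 0.
Intersections between consecutive envelope lines give the roots: for adjacent envelope indices i < j the intersection is x = (a_i − a_j) / (j − i). Reading off the sorted break points: {-6, -2, 1}.
Verification: at each break x_0, at least two indices attain the minimum of min_i(a_i + i · x_0).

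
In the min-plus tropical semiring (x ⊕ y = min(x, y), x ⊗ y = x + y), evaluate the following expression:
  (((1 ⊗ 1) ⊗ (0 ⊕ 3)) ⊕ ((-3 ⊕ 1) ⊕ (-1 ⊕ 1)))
(((1 ⊗ 1) ⊗ (0 ⊕ 3)) ⊕ ((-3 ⊕ 1) ⊕ (-1 ⊕ 1))) = -3

Expand innermost to outermost. Recall ⊕ takes the minimum of its arguments and ⊗ takes their sum. Working out the expression (((1 ⊗ 1) ⊗ (0 ⊕ 3)) ⊕ ((-3 ⊕ 1) ⊕ (-1 ⊕ 1))) gives -3.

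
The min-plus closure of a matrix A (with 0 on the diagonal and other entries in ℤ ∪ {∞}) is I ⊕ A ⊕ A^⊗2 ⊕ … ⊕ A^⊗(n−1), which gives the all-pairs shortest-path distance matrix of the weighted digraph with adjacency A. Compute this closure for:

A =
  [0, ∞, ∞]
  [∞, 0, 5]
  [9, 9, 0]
Closure =
  [0, ∞, ∞]
  [14, 0, 5]
  [9, 9, 0]

This is the Floyd-Warshall all-pairs shortest-path computation. For each intermediate vertex k = 0, 1, …, 2, update dist[i][j] ← min(dist[i][j], dist[i][k] + dist[k][j]). The final matrix gives, for each (i, j), the minimum total weight of any directed path from i to j (possibly empty when i = j).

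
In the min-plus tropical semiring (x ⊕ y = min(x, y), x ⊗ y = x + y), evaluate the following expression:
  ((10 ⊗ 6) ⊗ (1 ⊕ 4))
((10 ⊗ 6) ⊗ (1 ⊕ 4)) = 17

Expand innermost to outermost. Recall ⊕ takes the minimum of its arguments and ⊗ takes their sum. Working out the expression ((10 ⊗ 6) ⊗ (1 ⊕ 4)) gives 17.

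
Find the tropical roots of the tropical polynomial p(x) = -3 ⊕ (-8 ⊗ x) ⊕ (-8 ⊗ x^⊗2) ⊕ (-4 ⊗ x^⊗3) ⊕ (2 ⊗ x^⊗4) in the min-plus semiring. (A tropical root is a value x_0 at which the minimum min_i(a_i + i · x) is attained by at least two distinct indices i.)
Roots: {-6, -4, 0, 5}

Each tropical root is a break point of the lower envelope of the lines y = a_i + i · x (there are 5 lines, with slopes 0, 1, ..., 4). Only the lines that attain the minimum somewhere contribute to roots; other lines are dominated. Here the surviving (envelope) indices are i = 4, i = 3, i = 2, i = 1, i = 0.
Intersections between consecutive envelope lines give the roots: for adjacent envelope indices i < j the intersection is x = (a_i − a_j) / (j − i). Reading off the sorted break points: {-6, -4, 0, 5}.
Verification: at each break x_0, at least two indices attain the minimum of min_i(a_i + i · x_0).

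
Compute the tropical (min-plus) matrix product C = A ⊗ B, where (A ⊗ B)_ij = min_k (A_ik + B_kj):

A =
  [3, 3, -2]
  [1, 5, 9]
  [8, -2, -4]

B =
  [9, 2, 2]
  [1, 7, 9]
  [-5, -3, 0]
A ⊗ B =
  [-7, -5, -2]
  [4, 3, 3]
  [-9, -7, -4]

Apply the min-plus product entry-by-entry:
  C[0][0] = min over k of (A[0][0] + B[0][0] = 3 + 9 = 12, A[0][1] + B[1][0] = 3 + 1 = 4, A[0][2] + B[2][0] = -2 + -5 = -7) = -7 (attained at k = 2)
  C[0][1] = min over k of (A[0][0] + B[0][1] = 3 + 2 = 5, A[0][1] + B[1][1] = 3 + 7 = 10, A[0][2] + B[2][1] = -2 + -3 = -5) = -5 (attained at k = 2)
  C[0][2] = min over k of (A[0][0] + B[0][2] = 3 + 2 = 5, A[0][1] + B[1][2] = 3 + 9 = 12, A[0][2] + B[2][2] = -2 + 0 = -2) = -2 (attained at k = 2)
  C[1][0] = min over k of (A[1][0] + B[0][0] = 1 + 9 = 10, A[1][1] + B[1][0] = 5 + 1 = 6, A[1][2] + B[2][0] = 9 + -5 = 4) = 4 (attained at k = 2)
  C[1][1] = min over k of (A[1][0] + B[0][1] = 1 + 2 = 3, A[1][1] + B[1][1] = 5 + 7 = 12, A[1][2] + B[2][1] = 9 + -3 = 6) = 3 (attained at k = 0)
  C[1][2] = min over k of (A[1][0] + B[0][2] = 1 + 2 = 3, A[1][1] + B[1][2] = 5 + 9 = 14, A[1][2] + B[2][2] = 9 + 0 = 9) = 3 (attained at k = 0)
  C[2][0] = min over k of (A[2][0] + B[0][0] = 8 + 9 = 17, A[2][1] + B[1][0] = -2 + 1 = -1, A[2][2] + B[2][0] = -4 + -5 = -9) = -9 (attained at k = 2)
  C[2][1] = min over k of (A[2][0] + B[0][1] = 8 + 2 = 10, A[2][1] + B[1][1] = -2 + 7 = 5, A[2][2] + B[2][1] = -4 + -3 = -7) = -7 (attained at k = 2)
  C[2][2] = min over k of (A[2][0] + B[0][2] = 8 + 2 = 10, A[2][1] + B[1][2] = -2 + 9 = 7, A[2][2] + B[2][2] = -4 + 0 = -4) = -4 (attained at k = 2)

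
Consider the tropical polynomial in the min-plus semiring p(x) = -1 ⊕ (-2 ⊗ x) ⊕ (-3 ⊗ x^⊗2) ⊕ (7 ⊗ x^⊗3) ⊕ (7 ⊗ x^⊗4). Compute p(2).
p(2) = -1

A tropical monomial a ⊗ x^⊗i evaluates to a + i · x. Evaluating each term at x = 2:
  Term 0 contributes -1 + 0 · 2 = -1
  Term 1 contributes -2 + 1 · 2 = 0
  Term 2 contributes -3 + 2 · 2 = 1
  Term 3 contributes 7 + 3 · 2 = 13
  Term 4 contributes 7 + 4 · 2 = 15
p(2) = ⊕ of these = min[-1, 0, 1, 13, 15] = -1.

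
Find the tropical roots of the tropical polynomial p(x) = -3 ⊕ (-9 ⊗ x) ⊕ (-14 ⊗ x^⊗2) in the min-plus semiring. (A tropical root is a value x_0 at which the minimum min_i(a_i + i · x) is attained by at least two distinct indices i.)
Roots: {5, 6}

Each tropical root is a break point of the lower envelope of the lines y = a_i + i · x (there are 3 lines, with slopes 0, 1, ..., 2). Only the lines that attain the minimum somewhere contribute to roots; other lines are dominated. Here the surviving (envelope) indices are i = 2, i = 1, i = 0.
Intersections between consecutive envelope lines give the roots: for adjacent envelope indices i < j the intersection is x = (a_i − a_j) / (j − i). Reading off the sorted break points: {5, 6}.
Verification: at each break x_0, at least two indices attain the minimum of min_i(a_i + i · x_0).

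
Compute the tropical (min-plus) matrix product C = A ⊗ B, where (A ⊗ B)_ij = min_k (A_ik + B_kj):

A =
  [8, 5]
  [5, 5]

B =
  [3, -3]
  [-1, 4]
A ⊗ B =
  [4, 5]
  [4, 2]

Apply the min-plus product entry-by-entry:
  C[0][0] = min over k of (A[0][0] + B[0][0] = 8 + 3 = 11, A[0][1] + B[1][0] = 5 + -1 = 4) = 4 (attained at k = 1)
  C[0][1] = min over k of (A[0][0] + B[0][1] = 8 + -3 = 5, A[0][1] + B[1][1] = 5 + 4 = 9) = 5 (attained at k = 0)
  C[1][0] = min over k of (A[1][0] + B[0][0] = 5 + 3 = 8, A[1][1] + B[1][0] = 5 + -1 = 4) = 4 (attained at k = 1)
  C[1][1] = min over k of (A[1][0] + B[0][1] = 5 + -3 = 2, A[1][1] + B[1][1] = 5 + 4 = 9) = 2 (attained at k = 0)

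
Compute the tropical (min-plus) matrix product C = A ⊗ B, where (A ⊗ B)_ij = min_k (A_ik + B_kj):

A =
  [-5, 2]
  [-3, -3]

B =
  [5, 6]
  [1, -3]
A ⊗ B =
  [0, -1]
  [-2, -6]

Apply the min-plus product entry-by-entry:
  C[0][0] = min over k of (A[0][0] + B[0][0] = -5 + 5 = 0, A[0][1] + B[1][0] = 2 + 1 = 3) = 0 (attained at k = 0)
  C[0][1] = min over k of (A[0][0] + B[0][1] = -5 + 6 = 1, A[0][1] + B[1][1] = 2 + -3 = -1) = -1 (attained at k = 1)
  C[1][0] = min over k of (A[1][0] + B[0][0] = -3 + 5 = 2, A[1][1] + B[1][0] = -3 + 1 = -2) = -2 (attained at k = 1)
  C[1][1] = min over k of (A[1][0] + B[0][1] = -3 + 6 = 3, A[1][1] + B[1][1] = -3 + -3 = -6) = -6 (attained at k = 1)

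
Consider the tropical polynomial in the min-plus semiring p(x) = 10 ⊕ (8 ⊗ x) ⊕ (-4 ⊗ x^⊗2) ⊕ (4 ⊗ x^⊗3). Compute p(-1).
p(-1) = -6

A tropical monomial a ⊗ x^⊗i evaluates to a + i · x. Evaluating each term at x = -1:
  Term 0 contributes 10 + 0 · -1 = 10
  Term 1 contributes 8 + 1 · -1 = 7
  Term 2 contributes -4 + 2 · -1 = -6
  Term 3 contributes 4 + 3 · -1 = 1
p(-1) = ⊕ of these = min[10, 7, -6, 1] = -6.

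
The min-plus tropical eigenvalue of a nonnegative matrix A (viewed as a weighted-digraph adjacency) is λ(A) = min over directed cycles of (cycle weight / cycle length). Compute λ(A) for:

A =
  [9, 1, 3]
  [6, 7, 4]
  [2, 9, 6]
λ(A) = 7/3

Enumerate directed cycles and compute their means (weight / length). Sample:
  cycle 0 → 0: weight = 9, length = 1, mean = 9/1 ≈ 9.000
  cycle 1 → 1: weight = 7, length = 1, mean = 7/1 ≈ 7.000
  cycle 2 → 2: weight = 6, length = 1, mean = 6/1 ≈ 6.000
  cycle 0 → 1 → 0: weight = 7, length = 2, mean = 7/2 ≈ 3.500
  cycle 0 → 2 → 0: weight = 5, length = 2, mean = 5/2 ≈ 2.500
  cycle 1 → 0 → 1: weight = 7, length = 2, mean = 7/2 ≈ 3.500
Minimum mean = 2.333, attained e.g. along the cycle 0 → 1 → 2 → 0 with weight 7 and length 3. So λ(A) = 7/3 = 7/3.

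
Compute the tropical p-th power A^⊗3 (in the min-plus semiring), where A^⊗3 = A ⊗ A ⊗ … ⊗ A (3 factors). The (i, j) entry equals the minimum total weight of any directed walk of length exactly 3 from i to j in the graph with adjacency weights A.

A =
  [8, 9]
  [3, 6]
A^⊗3 =
  [18, 21]
  [15, 18]

Each entry (A^⊗3)_ij equals the minimum over all length-3 walks i = v_0 → v_1 → … → v_3 = j of Σ_t A[v_t][v_{t+1}]. For example, for (i, j) = (0, 1) we minimise over 4 possible intermediate vertex sequences; the minimum is 21, attained along the walk 0 → 1 → 0 → 1.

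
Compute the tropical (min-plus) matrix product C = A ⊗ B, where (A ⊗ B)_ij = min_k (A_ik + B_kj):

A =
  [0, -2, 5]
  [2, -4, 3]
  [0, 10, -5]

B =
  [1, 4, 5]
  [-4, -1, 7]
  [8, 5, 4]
A ⊗ B =
  [-6, -3, 5]
  [-8, -5, 3]
  [1, 0, -1]

Apply the min-plus product entry-by-entry:
  C[0][0] = min over k of (A[0][0] + B[0][0] = 0 + 1 = 1, A[0][1] + B[1][0] = -2 + -4 = -6, A[0][2] + B[2][0] = 5 + 8 = 13) = -6 (attained at k = 1)
  C[0][1] = min over k of (A[0][0] + B[0][1] = 0 + 4 = 4, A[0][1] + B[1][1] = -2 + -1 = -3, A[0][2] + B[2][1] = 5 + 5 = 10) = -3 (attained at k = 1)
  C[0][2] = min over k of (A[0][0] + B[0][2] = 0 + 5 = 5, A[0][1] + B[1][2] = -2 + 7 = 5, A[0][2] + B[2][2] = 5 + 4 = 9) = 5 (attained at k = 0)
  C[1][0] = min over k of (A[1][0] + B[0][0] = 2 + 1 = 3, A[1][1] + B[1][0] = -4 + -4 = -8, A[1][2] + B[2][0] = 3 + 8 = 11) = -8 (attained at k = 1)
  C[1][1] = min over k of (A[1][0] + B[0][1] = 2 + 4 = 6, A[1][1] + B[1][1] = -4 + -1 = -5, A[1][2] + B[2][1] = 3 + 5 = 8) = -5 (attained at k = 1)
  C[1][2] = min over k of (A[1][0] + B[0][2] = 2 + 5 = 7, A[1][1] + B[1][2] = -4 + 7 = 3, A[1][2] + B[2][2] = 3 + 4 = 7) = 3 (attained at k = 1)
  C[2][0] = min over k of (A[2][0] + B[0][0] = 0 + 1 = 1, A[2][1] + B[1][0] = 10 + -4 = 6, A[2][2] + B[2][0] = -5 + 8 = 3) = 1 (attained at k = 0)
  C[2][1] = min over k of (A[2][0] + B[0][1] = 0 + 4 = 4, A[2][1] + B[1][1] = 10 + -1 = 9, A[2][2] + B[2][1] = -5 + 5 = 0) = 0 (attained at k = 2)
  C[2][2] = min over k of (A[2][0] + B[0][2] = 0 + 5 = 5, A[2][1] + B[1][2] = 10 + 7 = 17, A[2][2] + B[2][2] = -5 + 4 = -1) = -1 (attained at k = 2)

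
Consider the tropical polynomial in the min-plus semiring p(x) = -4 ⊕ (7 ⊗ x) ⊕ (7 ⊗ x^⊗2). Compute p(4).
p(4) = -4

A tropical monomial a ⊗ x^⊗i evaluates to a + i · x. Evaluating each term at x = 4:
  Term 0 contributes -4 + 0 · 4 = -4
  Term 1 contributes 7 + 1 · 4 = 11
  Term 2 contributes 7 + 2 · 4 = 15
p(4) = ⊕ of these = min[-4, 11, 15] = -4.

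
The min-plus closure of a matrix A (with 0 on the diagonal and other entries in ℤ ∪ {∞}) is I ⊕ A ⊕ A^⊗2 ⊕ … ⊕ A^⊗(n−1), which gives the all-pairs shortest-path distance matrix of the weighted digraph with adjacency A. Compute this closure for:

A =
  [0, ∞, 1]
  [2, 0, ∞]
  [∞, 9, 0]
Closure =
  [0, 10, 1]
  [2, 0, 3]
  [11, 9, 0]

This is the Floyd-Warshall all-pairs shortest-path computation. For each intermediate vertex k = 0, 1, …, 2, update dist[i][j] ← min(dist[i][j], dist[i][k] + dist[k][j]). The final matrix gives, for each (i, j), the minimum total weight of any directed path from i to j (possibly empty when i = j).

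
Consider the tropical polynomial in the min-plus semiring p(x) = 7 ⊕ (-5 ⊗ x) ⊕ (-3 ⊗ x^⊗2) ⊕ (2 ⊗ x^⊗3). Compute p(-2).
p(-2) = -7

A tropical monomial a ⊗ x^⊗i evaluates to a + i · x. Evaluating each term at x = -2:
  Term 0 contributes 7 + 0 · -2 = 7
  Term 1 contributes -5 + 1 · -2 = -7
  Term 2 contributes -3 + 2 · -2 = -7
  Term 3 contributes 2 + 3 · -2 = -4
p(-2) = ⊕ of these = min[7, -7, -7, -4] = -7.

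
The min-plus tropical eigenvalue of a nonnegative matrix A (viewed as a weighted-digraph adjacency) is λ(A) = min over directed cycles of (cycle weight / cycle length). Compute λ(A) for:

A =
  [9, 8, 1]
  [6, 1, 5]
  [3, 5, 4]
λ(A) = 1

Enumerate directed cycles and compute their means (weight / length). Sample:
  cycle 0 → 0: weight = 9, length = 1, mean = 9/1 ≈ 9.000
  cycle 1 → 1: weight = 1, length = 1, mean = 1/1 ≈ 1.000
  cycle 2 → 2: weight = 4, length = 1, mean = 4/1 ≈ 4.000
  cycle 0 → 1 → 0: weight = 14, length = 2, mean = 14/2 ≈ 7.000
  cycle 0 → 2 → 0: weight = 4, length = 2, mean = 4/2 ≈ 2.000
  cycle 1 → 0 → 1: weight = 14, length = 2, mean = 14/2 ≈ 7.000
Minimum mean = 1.000, attained e.g. along the cycle 1 → 1 with weight 1 and length 1. So λ(A) = 1/1 = 1.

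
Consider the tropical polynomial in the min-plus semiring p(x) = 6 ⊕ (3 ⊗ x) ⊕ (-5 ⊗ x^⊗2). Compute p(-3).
p(-3) = -11

A tropical monomial a ⊗ x^⊗i evaluates to a + i · x. Evaluating each term at x = -3:
  Term 0 contributes 6 + 0 · -3 = 6
  Term 1 contributes 3 + 1 · -3 = 0
  Term 2 contributes -5 + 2 · -3 = -11
p(-3) = ⊕ of these = min[6, 0, -11] = -11.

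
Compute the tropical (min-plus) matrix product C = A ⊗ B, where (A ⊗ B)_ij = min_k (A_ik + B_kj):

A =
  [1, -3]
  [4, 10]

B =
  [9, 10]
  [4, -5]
A ⊗ B =
  [1, -8]
  [13, 5]

Apply the min-plus product entry-by-entry:
  C[0][0] = min over k of (A[0][0] + B[0][0] = 1 + 9 = 10, A[0][1] + B[1][0] = -3 + 4 = 1) = 1 (attained at k = 1)
  C[0][1] = min over k of (A[0][0] + B[0][1] = 1 + 10 = 11, A[0][1] + B[1][1] = -3 + -5 = -8) = -8 (attained at k = 1)
  C[1][0] = min over k of (A[1][0] + B[0][0] = 4 + 9 = 13, A[1][1] + B[1][0] = 10 + 4 = 14) = 13 (attained at k = 0)
  C[1][1] = min over k of (A[1][0] + B[0][1] = 4 + 10 = 14, A[1][1] + B[1][1] = 10 + -5 = 5) = 5 (attained at k = 1)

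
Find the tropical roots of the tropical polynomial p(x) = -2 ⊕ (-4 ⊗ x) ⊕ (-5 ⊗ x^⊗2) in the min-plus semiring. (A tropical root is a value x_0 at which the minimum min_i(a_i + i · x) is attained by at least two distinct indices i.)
Roots: {1, 2}

Each tropical root is a break point of the lower envelope of the lines y = a_i + i · x (there are 3 lines, with slopes 0, 1, ..., 2). Only the lines that attain the minimum somewhere contribute to roots; other lines are dominated. Here the surviving (envelope) indices are i = 2, i = 1, i = 0.
Intersections between consecutive envelope lines give the roots: for adjacent envelope indices i < j the intersection is x = (a_i − a_j) / (j − i). Reading off the sorted break points: {1, 2}.
Verification: at each break x_0, at least two indices attain the minimum of min_i(a_i + i · x_0).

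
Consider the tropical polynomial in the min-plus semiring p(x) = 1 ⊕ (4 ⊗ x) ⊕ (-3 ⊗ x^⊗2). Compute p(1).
p(1) = -1

A tropical monomial a ⊗ x^⊗i evaluates to a + i · x. Evaluating each term at x = 1:
  Term 0 contributes 1 + 0 · 1 = 1
  Term 1 contributes 4 + 1 · 1 = 5
  Term 2 contributes -3 + 2 · 1 = -1
p(1) = ⊕ of these = min[1, 5, -1] = -1.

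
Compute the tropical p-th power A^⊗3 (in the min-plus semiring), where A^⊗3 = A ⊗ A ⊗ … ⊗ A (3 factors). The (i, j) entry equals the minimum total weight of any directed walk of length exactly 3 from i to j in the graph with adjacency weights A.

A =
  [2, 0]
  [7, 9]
A^⊗3 =
  [6, 4]
  [11, 9]

Each entry (A^⊗3)_ij equals the minimum over all length-3 walks i = v_0 → v_1 → … → v_3 = j of Σ_t A[v_t][v_{t+1}]. For example, for (i, j) = (0, 1) we minimise over 4 possible intermediate vertex sequences; the minimum is 4, attained along the walk 0 → 0 → 0 → 1.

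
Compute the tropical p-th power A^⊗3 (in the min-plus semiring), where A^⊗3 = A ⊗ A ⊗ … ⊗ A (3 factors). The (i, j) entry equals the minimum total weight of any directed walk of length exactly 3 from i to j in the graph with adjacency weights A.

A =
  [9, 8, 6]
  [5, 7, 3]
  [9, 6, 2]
A^⊗3 =
  [17, 14, 10]
  [14, 11, 7]
  [13, 10, 6]

Each entry (A^⊗3)_ij equals the minimum over all length-3 walks i = v_0 → v_1 → … → v_3 = j of Σ_t A[v_t][v_{t+1}]. For example, for (i, j) = (0, 2) we minimise over 9 possible intermediate vertex sequences; the minimum is 10, attained along the walk 0 → 2 → 2 → 2.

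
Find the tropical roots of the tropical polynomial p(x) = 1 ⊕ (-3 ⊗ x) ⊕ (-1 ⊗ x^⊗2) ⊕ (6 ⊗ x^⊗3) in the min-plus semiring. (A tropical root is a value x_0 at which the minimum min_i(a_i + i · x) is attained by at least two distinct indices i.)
Roots: {-7, -2, 4}

Each tropical root is a break point of the lower envelope of the lines y = a_i + i · x (there are 4 lines, with slopes 0, 1, ..., 3). Only the lines that attain the minimum somewhere contribute to roots; other lines are dominated. Here the surviving (envelope) indices are i = 3, i = 2, i = 1, i = 0.
Intersections between consecutive envelope lines give the roots: for adjacent envelope indices i < j the intersection is x = (a_i − a_j) / (j − i). Reading off the sorted break points: {-7, -2, 4}.
Verification: at each break x_0, at least two indices attain the minimum of min_i(a_i + i · x_0).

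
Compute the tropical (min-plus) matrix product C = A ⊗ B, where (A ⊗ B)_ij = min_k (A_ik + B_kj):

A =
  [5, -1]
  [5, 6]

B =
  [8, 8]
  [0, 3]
A ⊗ B =
  [-1, 2]
  [6, 9]

Apply the min-plus product entry-by-entry:
  C[0][0] = min over k of (A[0][0] + B[0][0] = 5 + 8 = 13, A[0][1] + B[1][0] = -1 + 0 = -1) = -1 (attained at k = 1)
  C[0][1] = min over k of (A[0][0] + B[0][1] = 5 + 8 = 13, A[0][1] + B[1][1] = -1 + 3 = 2) = 2 (attained at k = 1)
  C[1][0] = min over k of (A[1][0] + B[0][0] = 5 + 8 = 13, A[1][1] + B[1][0] = 6 + 0 = 6) = 6 (attained at k = 1)
  C[1][1] = min over k of (A[1][0] + B[0][1] = 5 + 8 = 13, A[1][1] + B[1][1] = 6 + 3 = 9) = 9 (attained at k = 1)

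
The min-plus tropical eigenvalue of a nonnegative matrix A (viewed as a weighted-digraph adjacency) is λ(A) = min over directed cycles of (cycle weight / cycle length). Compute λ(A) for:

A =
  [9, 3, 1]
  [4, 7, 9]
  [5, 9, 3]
λ(A) = 3

Enumerate directed cycles and compute their means (weight / length). Sample:
  cycle 0 → 0: weight = 9, length = 1, mean = 9/1 ≈ 9.000
  cycle 1 → 1: weight = 7, length = 1, mean = 7/1 ≈ 7.000
  cycle 2 → 2: weight = 3, length = 1, mean = 3/1 ≈ 3.000
  cycle 0 → 1 → 0: weight = 7, length = 2, mean = 7/2 ≈ 3.500
  cycle 0 → 2 → 0: weight = 6, length = 2, mean = 6/2 ≈ 3.000
  cycle 1 → 0 → 1: weight = 7, length = 2, mean = 7/2 ≈ 3.500
Minimum mean = 3.000, attained e.g. along the cycle 2 → 2 with weight 3 and length 1. So λ(A) = 3/1 = 3.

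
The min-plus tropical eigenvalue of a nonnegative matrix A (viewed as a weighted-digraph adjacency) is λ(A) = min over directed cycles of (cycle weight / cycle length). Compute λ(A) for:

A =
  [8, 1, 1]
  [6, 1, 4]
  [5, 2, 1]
λ(A) = 1

Enumerate directed cycles and compute their means (weight / length). Sample:
  cycle 0 → 0: weight = 8, length = 1, mean = 8/1 ≈ 8.000
  cycle 1 → 1: weight = 1, length = 1, mean = 1/1 ≈ 1.000
  cycle 2 → 2: weight = 1, length = 1, mean = 1/1 ≈ 1.000
  cycle 0 → 1 → 0: weight = 7, length = 2, mean = 7/2 ≈ 3.500
  cycle 0 → 2 → 0: weight = 6, length = 2, mean = 6/2 ≈ 3.000
  cycle 1 → 0 → 1: weight = 7, length = 2, mean = 7/2 ≈ 3.500
Minimum mean = 1.000, attained e.g. along the cycle 1 → 1 with weight 1 and length 1. So λ(A) = 1/1 = 1.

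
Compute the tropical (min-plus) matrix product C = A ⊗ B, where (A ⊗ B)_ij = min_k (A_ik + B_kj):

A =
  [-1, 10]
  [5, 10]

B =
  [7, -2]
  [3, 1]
A ⊗ B =
  [6, -3]
  [12, 3]

Apply the min-plus product entry-by-entry:
  C[0][0] = min over k of (A[0][0] + B[0][0] = -1 + 7 = 6, A[0][1] + B[1][0] = 10 + 3 = 13) = 6 (attained at k = 0)
  C[0][1] = min over k of (A[0][0] + B[0][1] = -1 + -2 = -3, A[0][1] + B[1][1] = 10 + 1 = 11) = -3 (attained at k = 0)
  C[1][0] = min over k of (A[1][0] + B[0][0] = 5 + 7 = 12, A[1][1] + B[1][0] = 10 + 3 = 13) = 12 (attained at k = 0)
  C[1][1] = min over k of (A[1][0] + B[0][1] = 5 + -2 = 3, A[1][1] + B[1][1] = 10 + 1 = 11) = 3 (attained at k = 0)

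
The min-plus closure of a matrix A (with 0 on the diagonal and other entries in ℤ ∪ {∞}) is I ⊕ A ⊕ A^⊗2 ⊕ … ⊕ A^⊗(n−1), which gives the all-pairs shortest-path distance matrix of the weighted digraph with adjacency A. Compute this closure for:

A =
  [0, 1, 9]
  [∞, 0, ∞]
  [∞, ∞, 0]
Closure =
  [0, 1, 9]
  [∞, 0, ∞]
  [∞, ∞, 0]

This is the Floyd-Warshall all-pairs shortest-path computation. For each intermediate vertex k = 0, 1, …, 2, update dist[i][j] ← min(dist[i][j], dist[i][k] + dist[k][j]). The final matrix gives, for each (i, j), the minimum total weight of any directed path from i to j (possibly empty when i = j).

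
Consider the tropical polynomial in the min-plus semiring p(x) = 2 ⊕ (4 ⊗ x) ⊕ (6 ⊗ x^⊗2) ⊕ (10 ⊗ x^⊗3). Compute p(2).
p(2) = 2

A tropical monomial a ⊗ x^⊗i evaluates to a + i · x. Evaluating each term at x = 2:
  Term 0 contributes 2 + 0 · 2 = 2
  Term 1 contributes 4 + 1 · 2 = 6
  Term 2 contributes 6 + 2 · 2 = 10
  Term 3 contributes 10 + 3 · 2 = 16
p(2) = ⊕ of these = min[2, 6, 10, 16] = 2.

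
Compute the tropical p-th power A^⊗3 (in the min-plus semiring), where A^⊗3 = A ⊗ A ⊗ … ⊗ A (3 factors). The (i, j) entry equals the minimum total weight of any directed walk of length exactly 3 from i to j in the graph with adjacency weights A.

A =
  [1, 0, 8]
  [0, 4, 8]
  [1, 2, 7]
A^⊗3 =
  [1, 0, 8]
  [0, 1, 8]
  [1, 2, 9]

Each entry (A^⊗3)_ij equals the minimum over all length-3 walks i = v_0 → v_1 → … → v_3 = j of Σ_t A[v_t][v_{t+1}]. For example, for (i, j) = (0, 2) we minimise over 9 possible intermediate vertex sequences; the minimum is 8, attained along the walk 0 → 1 → 0 → 2.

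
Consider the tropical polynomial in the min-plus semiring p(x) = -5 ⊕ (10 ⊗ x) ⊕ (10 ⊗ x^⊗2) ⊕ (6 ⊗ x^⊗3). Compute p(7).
p(7) = -5

A tropical monomial a ⊗ x^⊗i evaluates to a + i · x. Evaluating each term at x = 7:
  Term 0 contributes -5 + 0 · 7 = -5
  Term 1 contributes 10 + 1 · 7 = 17
  Term 2 contributes 10 + 2 · 7 = 24
  Term 3 contributes 6 + 3 · 7 = 27
p(7) = ⊕ of these = min[-5, 17, 24, 27] = -5.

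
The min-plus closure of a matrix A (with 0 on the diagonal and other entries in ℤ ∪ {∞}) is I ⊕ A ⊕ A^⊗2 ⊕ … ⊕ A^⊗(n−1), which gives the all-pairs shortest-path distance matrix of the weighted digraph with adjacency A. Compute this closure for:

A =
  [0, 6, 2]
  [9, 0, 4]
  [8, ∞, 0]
Closure =
  [0, 6, 2]
  [9, 0, 4]
  [8, 14, 0]

This is the Floyd-Warshall all-pairs shortest-path computation. For each intermediate vertex k = 0, 1, …, 2, update dist[i][j] ← min(dist[i][j], dist[i][k] + dist[k][j]). The final matrix gives, for each (i, j), the minimum total weight of any directed path from i to j (possibly empty when i = j).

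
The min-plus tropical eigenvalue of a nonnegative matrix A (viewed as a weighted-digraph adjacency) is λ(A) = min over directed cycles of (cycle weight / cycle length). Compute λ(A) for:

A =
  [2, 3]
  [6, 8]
λ(A) = 2

Enumerate directed cycles and compute their means (weight / length). Sample:
  cycle 0 → 0: weight = 2, length = 1, mean = 2/1 ≈ 2.000
  cycle 1 → 1: weight = 8, length = 1, mean = 8/1 ≈ 8.000
  cycle 0 → 1 → 0: weight = 9, length = 2, mean = 9/2 ≈ 4.500
  cycle 1 → 0 → 1: weight = 9, length = 2, mean = 9/2 ≈ 4.500
Minimum mean = 2.000, attained e.g. along the cycle 0 → 0 with weight 2 and length 1. So λ(A) = 2/1 = 2.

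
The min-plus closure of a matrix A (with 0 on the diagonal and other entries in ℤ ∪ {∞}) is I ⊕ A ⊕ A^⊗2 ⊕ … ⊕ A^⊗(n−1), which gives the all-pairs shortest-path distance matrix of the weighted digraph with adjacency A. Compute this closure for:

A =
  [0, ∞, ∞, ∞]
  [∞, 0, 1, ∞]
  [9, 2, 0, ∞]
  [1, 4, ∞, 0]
Closure =
  [0, ∞, ∞, ∞]
  [10, 0, 1, ∞]
  [9, 2, 0, ∞]
  [1, 4, 5, 0]

This is the Floyd-Warshall all-pairs shortest-path computation. For each intermediate vertex k = 0, 1, …, 3, update dist[i][j] ← min(dist[i][j], dist[i][k] + dist[k][j]). The final matrix gives, for each (i, j), the minimum total weight of any directed path from i to j (possibly empty when i = j).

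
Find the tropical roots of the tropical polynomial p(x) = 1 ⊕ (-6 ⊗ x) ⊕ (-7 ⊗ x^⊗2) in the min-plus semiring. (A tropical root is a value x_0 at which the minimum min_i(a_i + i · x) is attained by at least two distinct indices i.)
Roots: {1, 7}

Each tropical root is a break point of the lower envelope of the lines y = a_i + i · x (there are 3 lines, with slopes 0, 1, ..., 2). Only the lines that attain the minimum somewhere contribute to roots; other lines are dominated. Here the surviving (envelope) indices are i = 2, i = 1, i = 0.
Intersections between consecutive envelope lines give the roots: for adjacent envelope indices i < j the intersection is x = (a_i − a_j) / (j − i). Reading off the sorted break points: {1, 7}.
Verification: at each break x_0, at least two indices attain the minimum of min_i(a_i + i · x_0).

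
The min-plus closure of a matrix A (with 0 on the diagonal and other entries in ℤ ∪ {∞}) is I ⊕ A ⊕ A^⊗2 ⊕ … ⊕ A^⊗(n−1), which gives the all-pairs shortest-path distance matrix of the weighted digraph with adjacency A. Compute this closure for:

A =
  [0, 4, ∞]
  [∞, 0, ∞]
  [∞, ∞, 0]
Closure =
  [0, 4, ∞]
  [∞, 0, ∞]
  [∞, ∞, 0]

This is the Floyd-Warshall all-pairs shortest-path computation. For each intermediate vertex k = 0, 1, …, 2, update dist[i][j] ← min(dist[i][j], dist[i][k] + dist[k][j]). The final matrix gives, for each (i, j), the minimum total weight of any directed path from i to j (possibly empty when i = j).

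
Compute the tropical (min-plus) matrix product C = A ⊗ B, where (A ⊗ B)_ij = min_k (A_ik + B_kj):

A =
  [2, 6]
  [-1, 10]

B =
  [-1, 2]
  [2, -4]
A ⊗ B =
  [1, 2]
  [-2, 1]

Apply the min-plus product entry-by-entry:
  C[0][0] = min over k of (A[0][0] + B[0][0] = 2 + -1 = 1, A[0][1] + B[1][0] = 6 + 2 = 8) = 1 (attained at k = 0)
  C[0][1] = min over k of (A[0][0] + B[0][1] = 2 + 2 = 4, A[0][1] + B[1][1] = 6 + -4 = 2) = 2 (attained at k = 1)
  C[1][0] = min over k of (A[1][0] + B[0][0] = -1 + -1 = -2, A[1][1] + B[1][0] = 10 + 2 = 12) = -2 (attained at k = 0)
  C[1][1] = min over k of (A[1][0] + B[0][1] = -1 + 2 = 1, A[1][1] + B[1][1] = 10 + -4 = 6) = 1 (attained at k = 0)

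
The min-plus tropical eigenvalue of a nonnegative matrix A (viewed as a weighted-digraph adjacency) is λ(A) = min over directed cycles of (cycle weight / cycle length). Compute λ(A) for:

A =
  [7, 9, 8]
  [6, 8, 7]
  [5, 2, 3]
λ(A) = 3

Enumerate directed cycles and compute their means (weight / length). Sample:
  cycle 0 → 0: weight = 7, length = 1, mean = 7/1 ≈ 7.000
  cycle 1 → 1: weight = 8, length = 1, mean = 8/1 ≈ 8.000
  cycle 2 → 2: weight = 3, length = 1, mean = 3/1 ≈ 3.000
  cycle 0 → 1 → 0: weight = 15, length = 2, mean = 15/2 ≈ 7.500
  cycle 0 → 2 → 0: weight = 13, length = 2, mean = 13/2 ≈ 6.500
  cycle 1 → 0 → 1: weight = 15, length = 2, mean = 15/2 ≈ 7.500
Minimum mean = 3.000, attained e.g. along the cycle 2 → 2 with weight 3 and length 1. So λ(A) = 3/1 = 3.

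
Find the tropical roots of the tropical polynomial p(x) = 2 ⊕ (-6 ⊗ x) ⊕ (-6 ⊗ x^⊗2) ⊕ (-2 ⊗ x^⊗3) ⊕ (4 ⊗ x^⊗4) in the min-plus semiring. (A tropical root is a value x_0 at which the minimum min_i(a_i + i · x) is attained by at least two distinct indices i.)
Roots: {-6, -4, 0, 8}

Each tropical root is a break point of the lower envelope of the lines y = a_i + i · x (there are 5 lines, with slopes 0, 1, ..., 4). Only the lines that attain the minimum somewhere contribute to roots; other lines are dominated. Here the surviving (envelope) indices are i = 4, i = 3, i = 2, i = 1, i = 0.
Intersections between consecutive envelope lines give the roots: for adjacent envelope indices i < j the intersection is x = (a_i − a_j) / (j − i). Reading off the sorted break points: {-6, -4, 0, 8}.
Verification: at each break x_0, at least two indices attain the minimum of min_i(a_i + i · x_0).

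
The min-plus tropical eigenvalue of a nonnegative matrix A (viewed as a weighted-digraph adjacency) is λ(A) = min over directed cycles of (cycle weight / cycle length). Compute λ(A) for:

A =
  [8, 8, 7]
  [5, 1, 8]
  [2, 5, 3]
λ(A) = 1

Enumerate directed cycles and compute their means (weight / length). Sample:
  cycle 0 → 0: weight = 8, length = 1, mean = 8/1 ≈ 8.000
  cycle 1 → 1: weight = 1, length = 1, mean = 1/1 ≈ 1.000
  cycle 2 → 2: weight = 3, length = 1, mean = 3/1 ≈ 3.000
  cycle 0 → 1 → 0: weight = 13, length = 2, mean = 13/2 ≈ 6.500
  cycle 0 → 2 → 0: weight = 9, length = 2, mean = 9/2 ≈ 4.500
  cycle 1 → 0 → 1: weight = 13, length = 2, mean = 13/2 ≈ 6.500
Minimum mean = 1.000, attained e.g. along the cycle 1 → 1 with weight 1 and length 1. So λ(A) = 1/1 = 1.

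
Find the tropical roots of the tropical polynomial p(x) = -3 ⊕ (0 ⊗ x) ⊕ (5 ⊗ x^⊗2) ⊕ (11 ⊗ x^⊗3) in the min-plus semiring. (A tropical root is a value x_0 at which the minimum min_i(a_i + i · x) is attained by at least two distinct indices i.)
Roots: {-6, -5, -3}

Each tropical root is a break point of the lower envelope of the lines y = a_i + i · x (there are 4 lines, with slopes 0, 1, ..., 3). Only the lines that attain the minimum somewhere contribute to roots; other lines are dominated. Here the surviving (envelope) indices are i = 3, i = 2, i = 1, i = 0.
Intersections between consecutive envelope lines give the roots: for adjacent envelope indices i < j the intersection is x = (a_i − a_j) / (j − i). Reading off the sorted break points: {-6, -5, -3}.
Verification: at each break x_0, at least two indices attain the minimum of min_i(a_i + i · x_0).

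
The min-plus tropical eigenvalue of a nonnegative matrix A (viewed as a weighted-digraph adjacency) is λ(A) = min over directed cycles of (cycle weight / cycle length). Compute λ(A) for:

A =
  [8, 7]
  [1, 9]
λ(A) = 4

Enumerate directed cycles and compute their means (weight / length). Sample:
  cycle 0 → 0: weight = 8, length = 1, mean = 8/1 ≈ 8.000
  cycle 1 → 1: weight = 9, length = 1, mean = 9/1 ≈ 9.000
  cycle 0 → 1 → 0: weight = 8, length = 2, mean = 8/2 ≈ 4.000
  cycle 1 → 0 → 1: weight = 8, length = 2, mean = 8/2 ≈ 4.000
Minimum mean = 4.000, attained e.g. along the cycle 0 → 1 → 0 with weight 8 and length 2. So λ(A) = 8/2 = 4.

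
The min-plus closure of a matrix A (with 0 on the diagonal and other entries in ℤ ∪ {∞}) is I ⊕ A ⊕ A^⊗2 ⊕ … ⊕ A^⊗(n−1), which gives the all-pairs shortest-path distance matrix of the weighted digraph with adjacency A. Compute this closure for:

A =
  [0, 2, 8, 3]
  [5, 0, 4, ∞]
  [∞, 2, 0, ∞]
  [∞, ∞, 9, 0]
Closure =
  [0, 2, 6, 3]
  [5, 0, 4, 8]
  [7, 2, 0, 10]
  [16, 11, 9, 0]

This is the Floyd-Warshall all-pairs shortest-path computation. For each intermediate vertex k = 0, 1, …, 3, update dist[i][j] ← min(dist[i][j], dist[i][k] + dist[k][j]). The final matrix gives, for each (i, j), the minimum total weight of any directed path from i to j (possibly empty when i = j).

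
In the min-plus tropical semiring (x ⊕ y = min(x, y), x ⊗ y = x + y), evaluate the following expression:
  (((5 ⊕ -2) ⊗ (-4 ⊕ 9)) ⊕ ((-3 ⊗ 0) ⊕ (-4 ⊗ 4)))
(((5 ⊕ -2) ⊗ (-4 ⊕ 9)) ⊕ ((-3 ⊗ 0) ⊕ (-4 ⊗ 4))) = -6

Expand innermost to outermost. Recall ⊕ takes the minimum of its arguments and ⊗ takes their sum. Working out the expression (((5 ⊕ -2) ⊗ (-4 ⊕ 9)) ⊕ ((-3 ⊗ 0) ⊕ (-4 ⊗ 4))) gives -6.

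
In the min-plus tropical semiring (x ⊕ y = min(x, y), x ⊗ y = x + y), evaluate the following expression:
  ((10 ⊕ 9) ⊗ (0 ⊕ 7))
((10 ⊕ 9) ⊗ (0 ⊕ 7)) = 9

Expand innermost to outermost. Recall ⊕ takes the minimum of its arguments and ⊗ takes their sum. Working out the expression ((10 ⊕ 9) ⊗ (0 ⊕ 7)) gives 9.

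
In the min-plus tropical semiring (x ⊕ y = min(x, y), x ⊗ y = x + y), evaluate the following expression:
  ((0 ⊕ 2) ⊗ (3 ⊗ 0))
((0 ⊕ 2) ⊗ (3 ⊗ 0)) = 3

Expand innermost to outermost. Recall ⊕ takes the minimum of its arguments and ⊗ takes their sum. Working out the expression ((0 ⊕ 2) ⊗ (3 ⊗ 0)) gives 3.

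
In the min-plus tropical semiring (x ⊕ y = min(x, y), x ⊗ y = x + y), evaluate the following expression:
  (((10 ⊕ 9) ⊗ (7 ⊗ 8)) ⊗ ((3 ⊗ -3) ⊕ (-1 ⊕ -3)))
(((10 ⊕ 9) ⊗ (7 ⊗ 8)) ⊗ ((3 ⊗ -3) ⊕ (-1 ⊕ -3))) = 21

Expand innermost to outermost. Recall ⊕ takes the minimum of its arguments and ⊗ takes their sum. Working out the expression (((10 ⊕ 9) ⊗ (7 ⊗ 8)) ⊗ ((3 ⊗ -3) ⊕ (-1 ⊕ -3))) gives 21.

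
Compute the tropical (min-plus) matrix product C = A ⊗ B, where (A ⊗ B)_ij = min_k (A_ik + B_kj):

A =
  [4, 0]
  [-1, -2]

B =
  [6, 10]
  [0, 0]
A ⊗ B =
  [0, 0]
  [-2, -2]

Apply the min-plus product entry-by-entry:
  C[0][0] = min over k of (A[0][0] + B[0][0] = 4 + 6 = 10, A[0][1] + B[1][0] = 0 + 0 = 0) = 0 (attained at k = 1)
  C[0][1] = min over k of (A[0][0] + B[0][1] = 4 + 10 = 14, A[0][1] + B[1][1] = 0 + 0 = 0) = 0 (attained at k = 1)
  C[1][0] = min over k of (A[1][0] + B[0][0] = -1 + 6 = 5, A[1][1] + B[1][0] = -2 + 0 = -2) = -2 (attained at k = 1)
  C[1][1] = min over k of (A[1][0] + B[0][1] = -1 + 10 = 9, A[1][1] + B[1][1] = -2 + 0 = -2) = -2 (attained at k = 1)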